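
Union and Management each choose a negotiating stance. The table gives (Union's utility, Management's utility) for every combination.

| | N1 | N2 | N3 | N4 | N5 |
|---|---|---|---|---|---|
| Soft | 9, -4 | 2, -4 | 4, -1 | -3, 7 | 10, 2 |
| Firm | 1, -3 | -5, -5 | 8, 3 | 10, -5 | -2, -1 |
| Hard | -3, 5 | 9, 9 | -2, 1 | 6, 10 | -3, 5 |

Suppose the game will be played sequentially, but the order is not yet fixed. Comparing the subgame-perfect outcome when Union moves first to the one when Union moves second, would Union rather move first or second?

second

If Union leads: Management's best replies are Soft→N4, Firm→N3, Hard→N4; Union's induced payoffs -3, 8, 6; outcome (Firm, N3), payoffs (8, 3).
If Management leads: Union's best replies are N1→Soft, N2→Hard, N3→Firm, N4→Firm, N5→Soft; Management's induced payoffs -4, 9, 3, -5, 2; outcome (Hard, N2), payoffs (9, 9).
Union gets 8 moving first and 9 moving second, so Union prefers to move second.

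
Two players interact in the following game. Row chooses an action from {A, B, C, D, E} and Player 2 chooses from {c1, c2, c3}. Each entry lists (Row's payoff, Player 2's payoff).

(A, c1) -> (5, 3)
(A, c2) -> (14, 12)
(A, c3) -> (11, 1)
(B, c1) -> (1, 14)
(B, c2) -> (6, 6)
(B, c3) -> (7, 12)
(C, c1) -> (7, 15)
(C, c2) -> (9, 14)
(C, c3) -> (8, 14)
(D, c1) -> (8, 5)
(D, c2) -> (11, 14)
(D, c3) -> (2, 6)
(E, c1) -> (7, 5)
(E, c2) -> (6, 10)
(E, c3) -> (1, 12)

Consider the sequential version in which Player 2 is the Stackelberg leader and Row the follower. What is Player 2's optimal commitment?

Solve by backward induction (Player 2 leads).
- c1: BR = D, leader payoff 5.
- c2: BR = A, leader payoff 12.
- c3: BR = A, leader payoff 1.
Among 5, 12, 1, the best is 12 at c2. Subgame-perfect outcome: (A, c2) with payoffs (14, 12).

c2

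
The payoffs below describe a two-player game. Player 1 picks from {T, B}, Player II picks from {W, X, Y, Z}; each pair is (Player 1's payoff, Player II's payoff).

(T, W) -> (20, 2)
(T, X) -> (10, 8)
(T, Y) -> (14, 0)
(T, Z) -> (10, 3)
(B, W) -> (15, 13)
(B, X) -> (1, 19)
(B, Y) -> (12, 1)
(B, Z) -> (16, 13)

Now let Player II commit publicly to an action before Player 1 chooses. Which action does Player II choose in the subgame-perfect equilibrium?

Z

Work backward from Player 1's decision.
- W: Player 1 compares 20, 15 and picks T; Player II would get 2.
- X: Player 1 compares 10, 1 and picks T; Player II would get 8.
- Y: Player 1 compares 14, 12 and picks T; Player II would get 0.
- Z: Player 1 compares 10, 16 and picks B; Player II would get 13.
Among 2, 8, 0, 13, the best is 13 at Z. Subgame-perfect outcome: (B, Z) with payoffs (16, 13).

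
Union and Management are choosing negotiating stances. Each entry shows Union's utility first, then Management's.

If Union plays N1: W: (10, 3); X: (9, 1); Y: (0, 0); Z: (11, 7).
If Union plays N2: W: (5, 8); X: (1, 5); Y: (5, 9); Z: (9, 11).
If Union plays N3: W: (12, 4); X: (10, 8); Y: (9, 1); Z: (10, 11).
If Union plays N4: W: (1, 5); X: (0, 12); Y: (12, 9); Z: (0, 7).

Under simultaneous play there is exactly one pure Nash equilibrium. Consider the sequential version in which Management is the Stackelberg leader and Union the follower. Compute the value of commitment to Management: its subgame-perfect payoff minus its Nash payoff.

Union best-responds to each possible Management move:
- W: Union compares 10, 5, 12, 1 and picks N3; Management would get 4.
- X: Union compares 9, 1, 10, 0 and picks N3; Management would get 8.
- Y: Union compares 0, 5, 9, 12 and picks N4; Management would get 9.
- Z: Union compares 11, 9, 10, 0 and picks N1; Management would get 7.
Maximizing over 4, 8, 9, 7, Management chooses Y. Subgame-perfect outcome: (N4, Y) with payoffs (12, 9).
Under simultaneous play:
Union's best replies: W→N3; X→N3; Y→N4; Z→N1.
Management's best replies: N1→Z; N2→Z; N3→Z; N4→X.
The unique mutual best reply is (N1, Z), giving (11, 7).
Management's commitment gain: 9 − 7 = 2.

2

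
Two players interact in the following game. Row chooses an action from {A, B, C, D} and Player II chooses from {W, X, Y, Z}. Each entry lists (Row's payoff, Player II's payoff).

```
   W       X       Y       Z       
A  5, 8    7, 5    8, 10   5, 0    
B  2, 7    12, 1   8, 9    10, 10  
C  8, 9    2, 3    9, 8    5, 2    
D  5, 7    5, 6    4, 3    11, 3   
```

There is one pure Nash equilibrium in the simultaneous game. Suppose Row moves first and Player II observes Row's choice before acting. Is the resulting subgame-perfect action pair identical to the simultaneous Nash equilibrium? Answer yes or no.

Player II best-responds to each possible Row move:
- A → Player II plays Y (best of 8, 5, 10, 0); Row gets 8.
- B → Player II plays Z (best of 7, 1, 9, 10); Row gets 10.
- C → Player II plays W (best of 9, 3, 8, 2); Row gets 8.
- D → Player II plays W (best of 7, 6, 3, 3); Row gets 5.
Among 8, 10, 8, 5, the best is 10 at B. Subgame-perfect outcome: (B, Z) with payoffs (10, 10).
Under simultaneous play:
Row's best replies: W→C; X→B; Y→C; Z→D.
Player II's best replies: A→Y; B→Z; C→W; D→W.
Only (C, W) has each player best-responding; Nash payoffs (8, 9).
Sequential outcome (B, Z) differs from the Nash profile (C, W).

no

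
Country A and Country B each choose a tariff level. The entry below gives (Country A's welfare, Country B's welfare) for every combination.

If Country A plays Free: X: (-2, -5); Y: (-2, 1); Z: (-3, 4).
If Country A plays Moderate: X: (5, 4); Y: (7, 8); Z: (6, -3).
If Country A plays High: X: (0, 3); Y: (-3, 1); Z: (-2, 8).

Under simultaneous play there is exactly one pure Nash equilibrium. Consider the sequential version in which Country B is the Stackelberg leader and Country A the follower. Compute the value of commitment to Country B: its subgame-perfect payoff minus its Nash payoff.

0

Country A best-responds to each possible Country B move:
- X: Country A compares -2, 5, 0 and picks Moderate; Country B would get 4.
- Y: Country A compares -2, 7, -3 and picks Moderate; Country B would get 8.
- Z: Country A compares -3, 6, -2 and picks Moderate; Country B would get -3.
Maximizing over 4, 8, -3, Country B chooses Y. Subgame-perfect outcome: (Moderate, Y) with payoffs (7, 8).
For the simultaneous game, intersect best replies.
Country A's best replies: X→Moderate; Y→Moderate; Z→Moderate.
Country B's best replies: Free→Z; Moderate→Y; High→Z.
The unique mutual best reply is (Moderate, Y), giving (7, 8).
Country B's commitment gain: 8 − 8 = 0.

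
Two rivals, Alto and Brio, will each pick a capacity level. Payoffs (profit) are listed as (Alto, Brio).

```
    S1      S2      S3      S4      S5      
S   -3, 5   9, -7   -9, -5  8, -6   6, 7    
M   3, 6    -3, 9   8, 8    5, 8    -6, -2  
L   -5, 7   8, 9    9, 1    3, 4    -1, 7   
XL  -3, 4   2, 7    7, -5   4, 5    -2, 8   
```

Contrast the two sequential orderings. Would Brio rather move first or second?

If Alto leads: Brio's best replies are S→S5, M→S2, L→S2, XL→S5; Alto's induced payoffs 6, -3, 8, -2; outcome (L, S2), payoffs (8, 9).
If Brio leads: Alto's best replies are S1→M, S2→S, S3→L, S4→S, S5→S; Brio's induced payoffs 6, -7, 1, -6, 7; outcome (S, S5), payoffs (6, 7).
Brio gets 7 moving first and 9 moving second, so Brio prefers to move second.

second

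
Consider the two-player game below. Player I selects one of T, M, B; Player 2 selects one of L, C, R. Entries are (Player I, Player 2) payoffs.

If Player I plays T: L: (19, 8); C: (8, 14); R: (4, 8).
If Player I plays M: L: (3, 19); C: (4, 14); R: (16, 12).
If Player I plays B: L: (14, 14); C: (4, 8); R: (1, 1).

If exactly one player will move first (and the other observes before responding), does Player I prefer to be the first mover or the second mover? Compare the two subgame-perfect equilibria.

first

If Player I leads: Player 2's best replies are T→C, M→L, B→L; Player I's induced payoffs 8, 3, 14; outcome (B, L), payoffs (14, 14).
If Player 2 leads: Player I's best replies are L→T, C→T, R→M; Player 2's induced payoffs 8, 14, 12; outcome (T, C), payoffs (8, 14).
Player I gets 14 moving first and 8 moving second, so Player I prefers to move first.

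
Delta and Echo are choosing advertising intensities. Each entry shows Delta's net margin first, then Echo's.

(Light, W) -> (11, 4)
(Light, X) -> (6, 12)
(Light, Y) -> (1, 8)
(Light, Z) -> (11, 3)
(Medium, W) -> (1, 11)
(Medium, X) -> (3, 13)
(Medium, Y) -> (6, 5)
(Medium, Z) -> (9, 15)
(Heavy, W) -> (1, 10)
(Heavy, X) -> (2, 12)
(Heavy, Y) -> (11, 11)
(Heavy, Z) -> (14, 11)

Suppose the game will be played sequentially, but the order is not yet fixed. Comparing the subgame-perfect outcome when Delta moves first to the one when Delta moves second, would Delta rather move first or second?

first

If Delta leads: Echo's best replies are Light→X, Medium→Z, Heavy→X; Delta's induced payoffs 6, 9, 2; outcome (Medium, Z), payoffs (9, 15).
If Echo leads: Delta's best replies are W→Light, X→Light, Y→Heavy, Z→Heavy; Echo's induced payoffs 4, 12, 11, 11; outcome (Light, X), payoffs (6, 12).
Delta gets 9 moving first and 6 moving second, so Delta prefers to move first.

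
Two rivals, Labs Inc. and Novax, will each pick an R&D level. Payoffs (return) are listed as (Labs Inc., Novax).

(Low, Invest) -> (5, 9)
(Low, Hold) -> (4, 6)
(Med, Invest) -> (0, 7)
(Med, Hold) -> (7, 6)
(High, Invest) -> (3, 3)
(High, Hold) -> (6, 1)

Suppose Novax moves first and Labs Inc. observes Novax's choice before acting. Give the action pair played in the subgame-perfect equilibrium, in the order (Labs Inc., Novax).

(Low, Invest)

Labs Inc. best-responds to each possible Novax move:
- Invest: BR = Low, leader payoff 9.
- Hold: BR = Med, leader payoff 6.
Maximizing over 9, 6, Novax chooses Invest. Subgame-perfect outcome: (Low, Invest) with payoffs (5, 9).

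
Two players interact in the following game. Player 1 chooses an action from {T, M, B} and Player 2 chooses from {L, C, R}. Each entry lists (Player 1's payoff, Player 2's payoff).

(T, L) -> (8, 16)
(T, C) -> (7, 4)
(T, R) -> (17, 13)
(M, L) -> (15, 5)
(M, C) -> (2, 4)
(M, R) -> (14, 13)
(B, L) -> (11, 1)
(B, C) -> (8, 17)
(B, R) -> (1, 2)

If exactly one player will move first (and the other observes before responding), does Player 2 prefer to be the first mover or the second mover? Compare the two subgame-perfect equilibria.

first

If Player 1 leads: Player 2's best replies are T→L, M→R, B→C; Player 1's induced payoffs 8, 14, 8; outcome (M, R), payoffs (14, 13).
If Player 2 leads: Player 1's best replies are L→M, C→B, R→T; Player 2's induced payoffs 5, 17, 13; outcome (B, C), payoffs (8, 17).
Player 2 gets 17 moving first and 13 moving second, so Player 2 prefers to move first.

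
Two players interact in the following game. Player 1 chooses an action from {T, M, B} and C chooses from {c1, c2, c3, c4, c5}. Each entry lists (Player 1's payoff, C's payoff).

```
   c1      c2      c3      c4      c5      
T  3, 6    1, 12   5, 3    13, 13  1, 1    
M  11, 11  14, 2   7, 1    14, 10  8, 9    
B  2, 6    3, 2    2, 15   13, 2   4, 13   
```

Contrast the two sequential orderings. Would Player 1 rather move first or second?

If Player 1 leads: C's best replies are T→c4, M→c1, B→c3; Player 1's induced payoffs 13, 11, 2; outcome (T, c4), payoffs (13, 13).
If C leads: Player 1's best replies are c1→M, c2→M, c3→M, c4→M, c5→M; C's induced payoffs 11, 2, 1, 10, 9; outcome (M, c1), payoffs (11, 11).
Player 1 gets 13 moving first and 11 moving second, so Player 1 prefers to move first.

first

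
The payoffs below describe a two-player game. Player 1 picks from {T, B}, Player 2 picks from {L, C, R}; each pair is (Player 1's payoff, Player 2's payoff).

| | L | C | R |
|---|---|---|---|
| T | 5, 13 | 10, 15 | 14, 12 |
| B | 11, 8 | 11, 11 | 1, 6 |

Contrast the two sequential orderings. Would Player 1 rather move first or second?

If Player 1 leads: Player 2's best replies are T→C, B→C; Player 1's induced payoffs 10, 11; outcome (B, C), payoffs (11, 11).
If Player 2 leads: Player 1's best replies are L→B, C→B, R→T; Player 2's induced payoffs 8, 11, 12; outcome (T, R), payoffs (14, 12).
Player 1 gets 11 moving first and 14 moving second, so Player 1 prefers to move second.

second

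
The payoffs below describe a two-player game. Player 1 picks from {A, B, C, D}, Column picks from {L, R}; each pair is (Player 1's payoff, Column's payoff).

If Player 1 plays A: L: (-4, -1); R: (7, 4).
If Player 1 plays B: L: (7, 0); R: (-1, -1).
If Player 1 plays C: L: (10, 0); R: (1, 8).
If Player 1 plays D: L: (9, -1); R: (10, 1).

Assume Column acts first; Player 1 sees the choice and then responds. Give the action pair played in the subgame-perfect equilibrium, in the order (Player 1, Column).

Player 1 best-responds to each possible Column move:
- L: Player 1 compares -4, 7, 10, 9 and picks C; Column would get 0.
- R: Player 1 compares 7, -1, 1, 10 and picks D; Column would get 1.
Column's induced payoffs are 0, 1, so Column commits to R. Subgame-perfect outcome: (D, R) with payoffs (10, 1).

(D, R)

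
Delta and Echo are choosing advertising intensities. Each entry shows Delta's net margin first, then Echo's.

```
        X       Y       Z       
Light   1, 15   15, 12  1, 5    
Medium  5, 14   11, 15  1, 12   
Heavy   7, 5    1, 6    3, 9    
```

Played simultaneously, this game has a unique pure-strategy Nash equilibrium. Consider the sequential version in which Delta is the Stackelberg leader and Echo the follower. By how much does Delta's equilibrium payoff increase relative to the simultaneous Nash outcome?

8

Solve by backward induction (Delta leads).
- Light: Echo compares 15, 12, 5 and picks X; Delta would get 1.
- Medium: Echo compares 14, 15, 12 and picks Y; Delta would get 11.
- Heavy: Echo compares 5, 6, 9 and picks Z; Delta would get 3.
Delta's induced payoffs are 1, 11, 3, so Delta commits to Medium. Subgame-perfect outcome: (Medium, Y) with payoffs (11, 15).
Under simultaneous play:
Delta's best replies: X→Heavy; Y→Light; Z→Heavy.
Echo's best replies: Light→X; Medium→Y; Heavy→Z.
The unique mutual best reply is (Heavy, Z), giving (3, 9).
Delta's commitment gain: 11 − 3 = 8.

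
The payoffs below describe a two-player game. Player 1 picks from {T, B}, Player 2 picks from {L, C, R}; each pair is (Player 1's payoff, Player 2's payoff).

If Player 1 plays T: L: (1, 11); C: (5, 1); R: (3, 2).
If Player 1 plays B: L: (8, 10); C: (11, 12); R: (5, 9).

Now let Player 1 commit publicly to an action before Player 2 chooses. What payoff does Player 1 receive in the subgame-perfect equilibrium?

11

Player 2 best-responds to each possible Player 1 move:
- T: BR = L, leader payoff 1.
- B: BR = C, leader payoff 11.
Player 1's induced payoffs are 1, 11, so Player 1 commits to B. Subgame-perfect outcome: (B, C) with payoffs (11, 12).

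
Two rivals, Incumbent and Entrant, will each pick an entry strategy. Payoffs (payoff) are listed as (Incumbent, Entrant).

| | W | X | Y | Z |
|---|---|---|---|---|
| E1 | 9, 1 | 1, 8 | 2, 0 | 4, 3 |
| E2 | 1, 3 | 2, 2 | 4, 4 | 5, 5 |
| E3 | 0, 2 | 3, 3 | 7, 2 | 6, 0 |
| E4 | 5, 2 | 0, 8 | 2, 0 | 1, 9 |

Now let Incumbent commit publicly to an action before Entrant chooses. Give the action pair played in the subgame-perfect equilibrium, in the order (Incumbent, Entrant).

Work backward from Entrant's decision.
- E1: Entrant compares 1, 8, 0, 3 and picks X; Incumbent would get 1.
- E2: Entrant compares 3, 2, 4, 5 and picks Z; Incumbent would get 5.
- E3: Entrant compares 2, 3, 2, 0 and picks X; Incumbent would get 3.
- E4: Entrant compares 2, 8, 0, 9 and picks Z; Incumbent would get 1.
Among 1, 5, 3, 1, the best is 5 at E2. Subgame-perfect outcome: (E2, Z) with payoffs (5, 5).

(E2, Z)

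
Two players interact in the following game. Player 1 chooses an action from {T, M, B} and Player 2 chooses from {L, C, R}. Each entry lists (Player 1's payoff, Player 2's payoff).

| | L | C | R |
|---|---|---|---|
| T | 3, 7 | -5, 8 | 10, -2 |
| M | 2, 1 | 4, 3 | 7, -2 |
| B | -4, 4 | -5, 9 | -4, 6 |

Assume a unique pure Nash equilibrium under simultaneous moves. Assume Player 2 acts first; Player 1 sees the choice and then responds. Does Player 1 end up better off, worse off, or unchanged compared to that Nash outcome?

worse off

Backward induction with Player 2 moving first.
- L → Player 1 plays T (best of 3, 2, -4); Player 2 gets 7.
- C → Player 1 plays M (best of -5, 4, -5); Player 2 gets 3.
- R → Player 1 plays T (best of 10, 7, -4); Player 2 gets -2.
Player 2's induced payoffs are 7, 3, -2, so Player 2 commits to L. Subgame-perfect outcome: (T, L) with payoffs (3, 7).
For the simultaneous game, intersect best replies.
Player 1's best replies: L→T; C→M; R→T.
Player 2's best replies: T→C; M→C; B→C.
The unique mutual best reply is (M, C), giving (4, 3).
Player 1 earns 3 sequentially versus 4 at the Nash outcome: worse off.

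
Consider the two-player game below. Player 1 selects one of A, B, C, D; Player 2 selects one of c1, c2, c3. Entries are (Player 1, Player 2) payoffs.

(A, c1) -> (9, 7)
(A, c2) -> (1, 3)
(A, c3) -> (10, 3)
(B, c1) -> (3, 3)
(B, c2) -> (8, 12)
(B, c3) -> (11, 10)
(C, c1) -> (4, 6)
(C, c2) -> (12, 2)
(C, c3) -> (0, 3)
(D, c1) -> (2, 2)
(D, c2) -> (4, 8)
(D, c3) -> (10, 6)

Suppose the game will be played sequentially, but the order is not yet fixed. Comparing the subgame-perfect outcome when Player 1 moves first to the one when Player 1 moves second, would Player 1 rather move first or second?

second

If Player 1 leads: Player 2's best replies are A→c1, B→c2, C→c1, D→c2; Player 1's induced payoffs 9, 8, 4, 4; outcome (A, c1), payoffs (9, 7).
If Player 2 leads: Player 1's best replies are c1→A, c2→C, c3→B; Player 2's induced payoffs 7, 2, 10; outcome (B, c3), payoffs (11, 10).
Player 1 gets 9 moving first and 11 moving second, so Player 1 prefers to move second.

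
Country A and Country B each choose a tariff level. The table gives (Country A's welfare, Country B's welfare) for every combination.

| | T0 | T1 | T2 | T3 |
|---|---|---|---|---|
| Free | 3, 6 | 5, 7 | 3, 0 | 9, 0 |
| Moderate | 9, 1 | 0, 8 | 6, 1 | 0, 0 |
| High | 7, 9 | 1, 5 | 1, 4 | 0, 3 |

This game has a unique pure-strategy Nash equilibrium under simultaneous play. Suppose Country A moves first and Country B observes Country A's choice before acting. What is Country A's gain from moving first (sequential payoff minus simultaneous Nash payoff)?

2

Country B best-responds to each possible Country A move:
- Free → Country B plays T1 (best of 6, 7, 0, 0); Country A gets 5.
- Moderate → Country B plays T1 (best of 1, 8, 1, 0); Country A gets 0.
- High → Country B plays T0 (best of 9, 5, 4, 3); Country A gets 7.
Country A's induced payoffs are 5, 0, 7, so Country A commits to High. Subgame-perfect outcome: (High, T0) with payoffs (7, 9).
Now find the simultaneous Nash equilibrium.
Country A's best replies: T0→Moderate; T1→Free; T2→Moderate; T3→Free.
Country B's best replies: Free→T1; Moderate→T1; High→T0.
Only (Free, T1) has each player best-responding; Nash payoffs (5, 7).
Country A's commitment gain: 7 − 5 = 2.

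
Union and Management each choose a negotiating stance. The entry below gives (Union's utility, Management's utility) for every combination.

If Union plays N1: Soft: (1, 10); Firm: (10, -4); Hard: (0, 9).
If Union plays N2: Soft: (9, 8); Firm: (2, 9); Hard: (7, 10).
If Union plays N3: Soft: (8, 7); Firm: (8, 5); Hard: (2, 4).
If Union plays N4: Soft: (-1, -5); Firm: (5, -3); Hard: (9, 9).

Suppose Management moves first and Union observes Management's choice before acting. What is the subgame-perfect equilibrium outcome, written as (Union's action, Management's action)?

(N4, Hard)

Solve by backward induction (Management leads).
- Soft: Union compares 1, 9, 8, -1 and picks N2; Management would get 8.
- Firm: Union compares 10, 2, 8, 5 and picks N1; Management would get -4.
- Hard: Union compares 0, 7, 2, 9 and picks N4; Management would get 9.
Maximizing over 8, -4, 9, Management chooses Hard. Subgame-perfect outcome: (N4, Hard) with payoffs (9, 9).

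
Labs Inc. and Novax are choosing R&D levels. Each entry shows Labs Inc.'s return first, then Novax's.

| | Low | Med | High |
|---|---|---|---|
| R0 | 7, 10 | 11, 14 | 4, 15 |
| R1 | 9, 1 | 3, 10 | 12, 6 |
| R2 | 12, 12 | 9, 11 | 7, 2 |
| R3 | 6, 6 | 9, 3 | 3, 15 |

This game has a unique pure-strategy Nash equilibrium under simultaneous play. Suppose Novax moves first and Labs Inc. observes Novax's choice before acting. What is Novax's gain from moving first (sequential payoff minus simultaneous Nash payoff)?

2

Labs Inc. best-responds to each possible Novax move:
- Low → Labs Inc. plays R2 (best of 7, 9, 12, 6); Novax gets 12.
- Med → Labs Inc. plays R0 (best of 11, 3, 9, 9); Novax gets 14.
- High → Labs Inc. plays R1 (best of 4, 12, 7, 3); Novax gets 6.
Novax's induced payoffs are 12, 14, 6, so Novax commits to Med. Subgame-perfect outcome: (R0, Med) with payoffs (11, 14).
For the simultaneous game, intersect best replies.
Labs Inc.'s best replies: Low→R2; Med→R0; High→R1.
Novax's best replies: R0→High; R1→Med; R2→Low; R3→High.
The unique mutual best reply is (R2, Low), giving (12, 12).
Novax's commitment gain: 14 − 12 = 2.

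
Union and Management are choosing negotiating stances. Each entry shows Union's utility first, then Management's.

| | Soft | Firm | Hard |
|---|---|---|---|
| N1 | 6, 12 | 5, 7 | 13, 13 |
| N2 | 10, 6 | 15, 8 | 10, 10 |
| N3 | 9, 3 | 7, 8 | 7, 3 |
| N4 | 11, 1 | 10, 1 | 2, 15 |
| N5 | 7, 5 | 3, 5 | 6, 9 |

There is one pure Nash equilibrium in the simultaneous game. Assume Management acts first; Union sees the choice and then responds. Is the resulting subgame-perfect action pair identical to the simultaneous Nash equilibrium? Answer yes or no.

Union best-responds to each possible Management move:
- Soft → Union plays N4 (best of 6, 10, 9, 11, 7); Management gets 1.
- Firm → Union plays N2 (best of 5, 15, 7, 10, 3); Management gets 8.
- Hard → Union plays N1 (best of 13, 10, 7, 2, 6); Management gets 13.
Management's induced payoffs are 1, 8, 13, so Management commits to Hard. Subgame-perfect outcome: (N1, Hard) with payoffs (13, 13).
For the simultaneous game, intersect best replies.
Union's best replies: Soft→N4; Firm→N2; Hard→N1.
Management's best replies: N1→Hard; N2→Hard; N3→Firm; N4→Hard; N5→Hard.
The unique mutual best reply is (N1, Hard), giving (13, 13).
Sequential outcome (N1, Hard) coincides with the Nash profile (N1, Hard).

yes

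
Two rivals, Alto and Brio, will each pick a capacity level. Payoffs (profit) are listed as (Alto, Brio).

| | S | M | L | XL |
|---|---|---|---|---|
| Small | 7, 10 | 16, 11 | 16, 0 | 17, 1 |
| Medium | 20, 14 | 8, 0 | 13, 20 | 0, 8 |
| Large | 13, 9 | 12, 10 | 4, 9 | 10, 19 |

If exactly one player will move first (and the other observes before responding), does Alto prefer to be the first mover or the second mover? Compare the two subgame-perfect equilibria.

second

If Alto leads: Brio's best replies are Small→M, Medium→L, Large→XL; Alto's induced payoffs 16, 13, 10; outcome (Small, M), payoffs (16, 11).
If Brio leads: Alto's best replies are S→Medium, M→Small, L→Small, XL→Small; Brio's induced payoffs 14, 11, 0, 1; outcome (Medium, S), payoffs (20, 14).
Alto gets 16 moving first and 20 moving second, so Alto prefers to move second.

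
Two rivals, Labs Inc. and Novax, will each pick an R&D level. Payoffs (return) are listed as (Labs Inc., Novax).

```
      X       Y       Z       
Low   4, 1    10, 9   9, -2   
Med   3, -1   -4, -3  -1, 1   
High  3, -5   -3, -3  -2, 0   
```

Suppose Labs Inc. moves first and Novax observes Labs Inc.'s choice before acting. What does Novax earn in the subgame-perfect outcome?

Novax best-responds to each possible Labs Inc. move:
- Low → Novax plays Y (best of 1, 9, -2); Labs Inc. gets 10.
- Med → Novax plays Z (best of -1, -3, 1); Labs Inc. gets -1.
- High → Novax plays Z (best of -5, -3, 0); Labs Inc. gets -2.
Maximizing over 10, -1, -2, Labs Inc. chooses Low. Subgame-perfect outcome: (Low, Y) with payoffs (10, 9).

9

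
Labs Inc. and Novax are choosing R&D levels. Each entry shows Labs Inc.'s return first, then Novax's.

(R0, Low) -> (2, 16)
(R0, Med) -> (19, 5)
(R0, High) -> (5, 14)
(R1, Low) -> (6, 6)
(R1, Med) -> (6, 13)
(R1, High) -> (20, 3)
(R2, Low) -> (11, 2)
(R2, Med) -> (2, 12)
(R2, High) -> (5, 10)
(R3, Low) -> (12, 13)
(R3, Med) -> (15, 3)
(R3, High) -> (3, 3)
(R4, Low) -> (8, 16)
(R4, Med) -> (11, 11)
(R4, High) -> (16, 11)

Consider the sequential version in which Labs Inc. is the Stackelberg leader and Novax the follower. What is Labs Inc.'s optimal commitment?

R3

Novax best-responds to each possible Labs Inc. move:
- R0 → Novax plays Low (best of 16, 5, 14); Labs Inc. gets 2.
- R1 → Novax plays Med (best of 6, 13, 3); Labs Inc. gets 6.
- R2 → Novax plays Med (best of 2, 12, 10); Labs Inc. gets 2.
- R3 → Novax plays Low (best of 13, 3, 3); Labs Inc. gets 12.
- R4 → Novax plays Low (best of 16, 11, 11); Labs Inc. gets 8.
Among 2, 6, 2, 12, 8, the best is 12 at R3. Subgame-perfect outcome: (R3, Low) with payoffs (12, 13).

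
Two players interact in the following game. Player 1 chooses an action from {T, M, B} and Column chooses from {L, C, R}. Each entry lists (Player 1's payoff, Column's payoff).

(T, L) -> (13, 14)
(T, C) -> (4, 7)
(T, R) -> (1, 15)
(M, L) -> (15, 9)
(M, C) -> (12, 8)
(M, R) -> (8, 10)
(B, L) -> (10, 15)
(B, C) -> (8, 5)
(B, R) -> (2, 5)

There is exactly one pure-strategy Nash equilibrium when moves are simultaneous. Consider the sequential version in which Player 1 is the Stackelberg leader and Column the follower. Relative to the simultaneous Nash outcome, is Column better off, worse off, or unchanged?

Solve by backward induction (Player 1 leads).
- T: BR = R, leader payoff 1.
- M: BR = R, leader payoff 8.
- B: BR = L, leader payoff 10.
Maximizing over 1, 8, 10, Player 1 chooses B. Subgame-perfect outcome: (B, L) with payoffs (10, 15).
Now find the simultaneous Nash equilibrium.
Player 1's best replies: L→M; C→M; R→M.
Column's best replies: T→R; M→R; B→L.
Only (M, R) has each player best-responding; Nash payoffs (8, 10).
Column earns 15 sequentially versus 10 at the Nash outcome: better off.

better off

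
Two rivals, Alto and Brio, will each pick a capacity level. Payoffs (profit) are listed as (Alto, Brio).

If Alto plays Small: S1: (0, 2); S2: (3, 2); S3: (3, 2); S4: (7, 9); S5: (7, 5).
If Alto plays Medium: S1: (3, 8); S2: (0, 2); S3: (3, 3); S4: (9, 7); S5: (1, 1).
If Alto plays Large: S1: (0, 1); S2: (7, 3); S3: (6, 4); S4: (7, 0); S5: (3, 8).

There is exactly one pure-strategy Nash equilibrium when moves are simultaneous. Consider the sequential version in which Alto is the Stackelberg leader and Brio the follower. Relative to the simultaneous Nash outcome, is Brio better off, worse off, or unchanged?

Backward induction with Alto moving first.
- Small: BR = S4, leader payoff 7.
- Medium: BR = S1, leader payoff 3.
- Large: BR = S5, leader payoff 3.
Alto's induced payoffs are 7, 3, 3, so Alto commits to Small. Subgame-perfect outcome: (Small, S4) with payoffs (7, 9).
Under simultaneous play:
Alto's best replies: S1→Medium; S2→Large; S3→Large; S4→Medium; S5→Small.
Brio's best replies: Small→S4; Medium→S1; Large→S5.
Only (Medium, S1) has each player best-responding; Nash payoffs (3, 8).
Brio earns 9 sequentially versus 8 at the Nash outcome: better off.

better off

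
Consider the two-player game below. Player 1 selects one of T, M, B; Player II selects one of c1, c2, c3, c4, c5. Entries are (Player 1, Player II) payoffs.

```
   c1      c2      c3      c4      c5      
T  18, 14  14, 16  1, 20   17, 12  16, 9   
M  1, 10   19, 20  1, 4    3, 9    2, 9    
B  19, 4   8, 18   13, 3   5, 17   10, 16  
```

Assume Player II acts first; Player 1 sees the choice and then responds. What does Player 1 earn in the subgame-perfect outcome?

19

Solve by backward induction (Player II leads).
- c1: Player 1 compares 18, 1, 19 and picks B; Player II would get 4.
- c2: Player 1 compares 14, 19, 8 and picks M; Player II would get 20.
- c3: Player 1 compares 1, 1, 13 and picks B; Player II would get 3.
- c4: Player 1 compares 17, 3, 5 and picks T; Player II would get 12.
- c5: Player 1 compares 16, 2, 10 and picks T; Player II would get 9.
Player II's induced payoffs are 4, 20, 3, 12, 9, so Player II commits to c2. Subgame-perfect outcome: (M, c2) with payoffs (19, 20).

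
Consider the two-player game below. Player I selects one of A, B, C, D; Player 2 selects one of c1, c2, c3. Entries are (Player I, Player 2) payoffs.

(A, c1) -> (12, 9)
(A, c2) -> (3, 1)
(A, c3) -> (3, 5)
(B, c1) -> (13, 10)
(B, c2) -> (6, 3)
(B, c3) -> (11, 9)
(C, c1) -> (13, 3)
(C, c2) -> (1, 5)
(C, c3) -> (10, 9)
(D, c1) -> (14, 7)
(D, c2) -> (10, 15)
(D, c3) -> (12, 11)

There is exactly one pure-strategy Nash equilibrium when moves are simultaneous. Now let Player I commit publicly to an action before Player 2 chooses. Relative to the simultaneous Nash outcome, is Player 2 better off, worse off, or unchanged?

worse off

Work backward from Player 2's decision.
- A: BR = c1, leader payoff 12.
- B: BR = c1, leader payoff 13.
- C: BR = c3, leader payoff 10.
- D: BR = c2, leader payoff 10.
Maximizing over 12, 13, 10, 10, Player I chooses B. Subgame-perfect outcome: (B, c1) with payoffs (13, 10).
Under simultaneous play:
Player I's best replies: c1→D; c2→D; c3→D.
Player 2's best replies: A→c1; B→c1; C→c3; D→c2.
Only (D, c2) has each player best-responding; Nash payoffs (10, 15).
Player 2 earns 10 sequentially versus 15 at the Nash outcome: worse off.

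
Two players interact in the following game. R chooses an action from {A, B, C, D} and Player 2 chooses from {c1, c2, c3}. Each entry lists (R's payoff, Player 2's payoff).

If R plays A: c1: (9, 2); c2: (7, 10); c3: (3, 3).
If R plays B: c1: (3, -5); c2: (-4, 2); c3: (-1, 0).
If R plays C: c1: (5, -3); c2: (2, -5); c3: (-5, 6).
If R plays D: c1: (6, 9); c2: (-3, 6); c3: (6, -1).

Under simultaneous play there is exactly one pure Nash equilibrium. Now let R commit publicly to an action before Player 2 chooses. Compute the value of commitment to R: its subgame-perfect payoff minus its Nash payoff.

0

Solve by backward induction (R leads).
- A: BR = c2, leader payoff 7.
- B: BR = c2, leader payoff -4.
- C: BR = c3, leader payoff -5.
- D: BR = c1, leader payoff 6.
Maximizing over 7, -4, -5, 6, R chooses A. Subgame-perfect outcome: (A, c2) with payoffs (7, 10).
Under simultaneous play:
R's best replies: c1→A; c2→A; c3→D.
Player 2's best replies: A→c2; B→c2; C→c3; D→c1.
Only (A, c2) has each player best-responding; Nash payoffs (7, 10).
R's commitment gain: 7 − 7 = 0.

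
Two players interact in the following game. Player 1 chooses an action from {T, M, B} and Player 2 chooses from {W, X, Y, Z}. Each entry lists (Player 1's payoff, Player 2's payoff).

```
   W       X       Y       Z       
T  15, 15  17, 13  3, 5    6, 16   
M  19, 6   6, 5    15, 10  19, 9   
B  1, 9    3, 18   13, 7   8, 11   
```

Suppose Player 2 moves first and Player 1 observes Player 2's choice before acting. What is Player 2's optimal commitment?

Work backward from Player 1's decision.
- W: Player 1 compares 15, 19, 1 and picks M; Player 2 would get 6.
- X: Player 1 compares 17, 6, 3 and picks T; Player 2 would get 13.
- Y: Player 1 compares 3, 15, 13 and picks M; Player 2 would get 10.
- Z: Player 1 compares 6, 19, 8 and picks M; Player 2 would get 9.
Maximizing over 6, 13, 10, 9, Player 2 chooses X. Subgame-perfect outcome: (T, X) with payoffs (17, 13).

X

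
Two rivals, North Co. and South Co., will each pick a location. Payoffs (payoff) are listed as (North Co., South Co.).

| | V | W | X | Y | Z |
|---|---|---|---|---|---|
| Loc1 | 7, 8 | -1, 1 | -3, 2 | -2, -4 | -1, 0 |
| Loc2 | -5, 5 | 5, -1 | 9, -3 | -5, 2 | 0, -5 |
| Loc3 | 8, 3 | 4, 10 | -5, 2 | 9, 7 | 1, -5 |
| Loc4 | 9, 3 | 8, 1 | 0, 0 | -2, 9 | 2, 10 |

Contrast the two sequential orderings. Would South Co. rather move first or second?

If North Co. leads: South Co.'s best replies are Loc1→V, Loc2→V, Loc3→W, Loc4→Z; North Co.'s induced payoffs 7, -5, 4, 2; outcome (Loc1, V), payoffs (7, 8).
If South Co. leads: North Co.'s best replies are V→Loc4, W→Loc4, X→Loc2, Y→Loc3, Z→Loc4; South Co.'s induced payoffs 3, 1, -3, 7, 10; outcome (Loc4, Z), payoffs (2, 10).
South Co. gets 10 moving first and 8 moving second, so South Co. prefers to move first.

first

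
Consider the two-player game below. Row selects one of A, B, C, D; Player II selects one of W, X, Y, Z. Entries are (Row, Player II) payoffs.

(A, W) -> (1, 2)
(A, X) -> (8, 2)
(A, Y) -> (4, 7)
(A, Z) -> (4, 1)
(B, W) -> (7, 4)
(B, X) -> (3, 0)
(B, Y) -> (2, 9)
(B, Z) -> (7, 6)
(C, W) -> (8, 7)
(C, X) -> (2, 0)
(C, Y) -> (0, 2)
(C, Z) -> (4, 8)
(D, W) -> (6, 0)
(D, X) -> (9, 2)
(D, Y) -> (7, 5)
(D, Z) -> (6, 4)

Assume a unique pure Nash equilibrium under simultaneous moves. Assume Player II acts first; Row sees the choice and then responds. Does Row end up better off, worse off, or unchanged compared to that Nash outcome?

better off

Solve by backward induction (Player II leads).
- W: Row compares 1, 7, 8, 6 and picks C; Player II would get 7.
- X: Row compares 8, 3, 2, 9 and picks D; Player II would get 2.
- Y: Row compares 4, 2, 0, 7 and picks D; Player II would get 5.
- Z: Row compares 4, 7, 4, 6 and picks B; Player II would get 6.
Player II's induced payoffs are 7, 2, 5, 6, so Player II commits to W. Subgame-perfect outcome: (C, W) with payoffs (8, 7).
For the simultaneous game, intersect best replies.
Row's best replies: W→C; X→D; Y→D; Z→B.
Player II's best replies: A→Y; B→Y; C→Z; D→Y.
The unique mutual best reply is (D, Y), giving (7, 5).
Row earns 8 sequentially versus 7 at the Nash outcome: better off.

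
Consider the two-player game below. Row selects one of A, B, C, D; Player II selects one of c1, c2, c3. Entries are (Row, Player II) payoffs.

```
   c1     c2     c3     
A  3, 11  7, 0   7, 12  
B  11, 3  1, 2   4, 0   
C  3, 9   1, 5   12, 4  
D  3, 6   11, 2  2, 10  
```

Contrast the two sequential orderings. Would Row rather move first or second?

If Row leads: Player II's best replies are A→c3, B→c1, C→c1, D→c3; Row's induced payoffs 7, 11, 3, 2; outcome (B, c1), payoffs (11, 3).
If Player II leads: Row's best replies are c1→B, c2→D, c3→C; Player II's induced payoffs 3, 2, 4; outcome (C, c3), payoffs (12, 4).
Row gets 11 moving first and 12 moving second, so Row prefers to move second.

second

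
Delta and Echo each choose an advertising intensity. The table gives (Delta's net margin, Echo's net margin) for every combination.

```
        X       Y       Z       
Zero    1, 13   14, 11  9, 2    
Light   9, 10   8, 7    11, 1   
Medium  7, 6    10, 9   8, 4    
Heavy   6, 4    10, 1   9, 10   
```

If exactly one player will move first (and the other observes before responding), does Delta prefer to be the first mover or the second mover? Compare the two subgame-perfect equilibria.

second

If Delta leads: Echo's best replies are Zero→X, Light→X, Medium→Y, Heavy→Z; Delta's induced payoffs 1, 9, 10, 9; outcome (Medium, Y), payoffs (10, 9).
If Echo leads: Delta's best replies are X→Light, Y→Zero, Z→Light; Echo's induced payoffs 10, 11, 1; outcome (Zero, Y), payoffs (14, 11).
Delta gets 10 moving first and 14 moving second, so Delta prefers to move second.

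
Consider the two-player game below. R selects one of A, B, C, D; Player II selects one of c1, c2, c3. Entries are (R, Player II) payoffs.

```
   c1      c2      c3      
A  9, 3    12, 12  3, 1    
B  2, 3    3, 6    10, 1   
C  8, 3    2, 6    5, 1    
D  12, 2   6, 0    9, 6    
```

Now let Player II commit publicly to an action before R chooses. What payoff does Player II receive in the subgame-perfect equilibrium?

Work backward from R's decision.
- c1: R compares 9, 2, 8, 12 and picks D; Player II would get 2.
- c2: R compares 12, 3, 2, 6 and picks A; Player II would get 12.
- c3: R compares 3, 10, 5, 9 and picks B; Player II would get 1.
Player II's induced payoffs are 2, 12, 1, so Player II commits to c2. Subgame-perfect outcome: (A, c2) with payoffs (12, 12).

12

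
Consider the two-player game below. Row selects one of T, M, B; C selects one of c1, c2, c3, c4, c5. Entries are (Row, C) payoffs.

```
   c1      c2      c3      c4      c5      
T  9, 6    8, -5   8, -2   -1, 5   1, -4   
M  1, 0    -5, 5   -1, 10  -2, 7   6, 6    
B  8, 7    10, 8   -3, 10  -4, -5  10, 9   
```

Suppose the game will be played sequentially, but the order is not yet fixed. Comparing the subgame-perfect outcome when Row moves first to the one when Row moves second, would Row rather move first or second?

If Row leads: C's best replies are T→c1, M→c3, B→c3; Row's induced payoffs 9, -1, -3; outcome (T, c1), payoffs (9, 6).
If C leads: Row's best replies are c1→T, c2→B, c3→T, c4→T, c5→B; C's induced payoffs 6, 8, -2, 5, 9; outcome (B, c5), payoffs (10, 9).
Row gets 9 moving first and 10 moving second, so Row prefers to move second.

second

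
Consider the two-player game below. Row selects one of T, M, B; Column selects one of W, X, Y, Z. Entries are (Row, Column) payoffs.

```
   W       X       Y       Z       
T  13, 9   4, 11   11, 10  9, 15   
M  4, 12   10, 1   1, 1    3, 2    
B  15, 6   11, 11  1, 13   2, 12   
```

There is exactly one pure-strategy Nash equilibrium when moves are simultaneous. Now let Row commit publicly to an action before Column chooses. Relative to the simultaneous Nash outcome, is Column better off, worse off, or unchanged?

Column best-responds to each possible Row move:
- T: Column compares 9, 11, 10, 15 and picks Z; Row would get 9.
- M: Column compares 12, 1, 1, 2 and picks W; Row would get 4.
- B: Column compares 6, 11, 13, 12 and picks Y; Row would get 1.
Maximizing over 9, 4, 1, Row chooses T. Subgame-perfect outcome: (T, Z) with payoffs (9, 15).
For the simultaneous game, intersect best replies.
Row's best replies: W→B; X→B; Y→T; Z→T.
Column's best replies: T→Z; M→W; B→Y.
The unique mutual best reply is (T, Z), giving (9, 15).
Column earns 15 sequentially versus 15 at the Nash outcome: unchanged.

unchanged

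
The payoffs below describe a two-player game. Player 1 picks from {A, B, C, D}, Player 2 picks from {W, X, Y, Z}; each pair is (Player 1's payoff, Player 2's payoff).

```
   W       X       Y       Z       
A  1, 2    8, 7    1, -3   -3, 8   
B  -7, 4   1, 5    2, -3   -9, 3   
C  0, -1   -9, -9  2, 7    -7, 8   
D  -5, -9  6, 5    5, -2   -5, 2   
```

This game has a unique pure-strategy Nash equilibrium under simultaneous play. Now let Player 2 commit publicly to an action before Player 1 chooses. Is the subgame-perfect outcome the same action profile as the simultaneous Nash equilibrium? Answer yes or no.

yes

Work backward from Player 1's decision.
- W → Player 1 plays A (best of 1, -7, 0, -5); Player 2 gets 2.
- X → Player 1 plays A (best of 8, 1, -9, 6); Player 2 gets 7.
- Y → Player 1 plays D (best of 1, 2, 2, 5); Player 2 gets -2.
- Z → Player 1 plays A (best of -3, -9, -7, -5); Player 2 gets 8.
Player 2's induced payoffs are 2, 7, -2, 8, so Player 2 commits to Z. Subgame-perfect outcome: (A, Z) with payoffs (-3, 8).
Now find the simultaneous Nash equilibrium.
Player 1's best replies: W→A; X→A; Y→D; Z→A.
Player 2's best replies: A→Z; B→X; C→Z; D→X.
Only (A, Z) has each player best-responding; Nash payoffs (-3, 8).
Sequential outcome (A, Z) coincides with the Nash profile (A, Z).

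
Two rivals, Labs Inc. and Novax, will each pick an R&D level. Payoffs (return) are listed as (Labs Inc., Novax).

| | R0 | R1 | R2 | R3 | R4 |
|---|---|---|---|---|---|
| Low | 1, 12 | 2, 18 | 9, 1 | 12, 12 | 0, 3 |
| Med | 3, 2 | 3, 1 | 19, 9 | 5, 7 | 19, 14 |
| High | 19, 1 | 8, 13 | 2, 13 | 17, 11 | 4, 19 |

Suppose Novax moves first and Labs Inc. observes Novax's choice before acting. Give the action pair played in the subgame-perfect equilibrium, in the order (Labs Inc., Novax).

Backward induction with Novax moving first.
- R0: Labs Inc. compares 1, 3, 19 and picks High; Novax would get 1.
- R1: Labs Inc. compares 2, 3, 8 and picks High; Novax would get 13.
- R2: Labs Inc. compares 9, 19, 2 and picks Med; Novax would get 9.
- R3: Labs Inc. compares 12, 5, 17 and picks High; Novax would get 11.
- R4: Labs Inc. compares 0, 19, 4 and picks Med; Novax would get 14.
Maximizing over 1, 13, 9, 11, 14, Novax chooses R4. Subgame-perfect outcome: (Med, R4) with payoffs (19, 14).

(Med, R4)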